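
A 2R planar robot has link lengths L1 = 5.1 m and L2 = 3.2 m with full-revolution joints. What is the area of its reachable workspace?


r_max = L1 + L2 = 8.3 m
r_min = |L1 - L2| = 1.9 m
Area = pi*(r_max^2 - r_min^2)
= pi*(68.89 - 3.61)
= pi * 65.28
= 205.0832 m^2


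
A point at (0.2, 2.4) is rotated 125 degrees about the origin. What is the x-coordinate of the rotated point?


x' = x*cos(theta) - y*sin(theta)
cos(125 deg) = -0.5736, sin(125 deg) = 0.8192
x' = 0.2 * -0.5736 - 2.4 * 0.8192
= -0.1147 - 1.966
= -2.0807


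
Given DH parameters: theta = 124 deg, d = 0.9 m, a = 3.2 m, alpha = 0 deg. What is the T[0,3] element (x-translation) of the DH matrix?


T[0,3] = a * cos(theta)
= 3.2 * cos(124 deg)
= 3.2 * -0.5592
= -1.7894


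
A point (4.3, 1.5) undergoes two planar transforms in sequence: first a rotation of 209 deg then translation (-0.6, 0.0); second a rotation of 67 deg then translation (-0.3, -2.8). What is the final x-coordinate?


After transform 1:
x1 = cos(209)*4.3 - sin(209)*1.5 + -0.6 = -3.6337
y1 = sin(209)*4.3 + cos(209)*1.5 + 0.0 = -3.3966
After transform 2:
x2 = cos(67)*-3.6337 - sin(67)*-3.3966 + -0.3
= 1.4068


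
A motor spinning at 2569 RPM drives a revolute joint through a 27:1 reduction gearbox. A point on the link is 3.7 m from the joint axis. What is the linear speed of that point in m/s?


omega_motor = 2569 * 2*pi/60 = 269.0251 rad/s
omega_joint = omega_motor / 27 = 9.9639 rad/s
v = omega_joint * r = 9.9639 * 3.7
= 36.8664 m/s


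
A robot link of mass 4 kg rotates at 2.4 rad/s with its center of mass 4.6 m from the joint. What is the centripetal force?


F = m * omega^2 * r
= 4 * 2.4^2 * 4.6
= 4 * 5.76 * 4.6
= 105.984 N


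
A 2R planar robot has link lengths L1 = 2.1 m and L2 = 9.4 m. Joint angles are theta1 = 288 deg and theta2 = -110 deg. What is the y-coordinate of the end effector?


Convert angles to radians: theta1 = 5.0265, theta2 = -1.9199
y = L1*sin(theta1) + L2*sin(theta1+theta2)
y = -1.9972 + 0.3281
y = -1.6692


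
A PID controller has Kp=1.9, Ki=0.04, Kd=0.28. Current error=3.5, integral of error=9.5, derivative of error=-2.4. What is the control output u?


u = Kp*e + Ki*int(e) + Kd*de/dt
= 1.9*3.5 + 0.04*9.5 + 0.28*(-2.4)
= 6.65 + 0.38 + -0.672
= 6.358


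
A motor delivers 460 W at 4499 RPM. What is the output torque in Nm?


omega = 4499 * 2*pi/60 = 471.1342 rad/s
tau = P / omega = 460 / 471.1342
= 0.9764 Nm


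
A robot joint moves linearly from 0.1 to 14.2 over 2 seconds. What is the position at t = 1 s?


s = t/T = 1/2 = 0.5
p(t) = p0 + (pf-p0)*s
= 0.1 + (14.2 - 0.1) * 0.5
= 7.15


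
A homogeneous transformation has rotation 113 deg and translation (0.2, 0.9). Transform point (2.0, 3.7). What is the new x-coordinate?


x' = cos(theta)*px - sin(theta)*py + tx
= -0.3907*2.0 - 0.9205*3.7 + 0.2
= -3.9873


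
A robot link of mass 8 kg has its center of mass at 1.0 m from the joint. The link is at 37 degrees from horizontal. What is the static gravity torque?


tau = m*g*L*cos(angle)
= 8 * 9.81 * 1.0 * cos(37 deg)
= 8 * 9.81 * 1.0 * 0.7986
= 62.6769 Nm


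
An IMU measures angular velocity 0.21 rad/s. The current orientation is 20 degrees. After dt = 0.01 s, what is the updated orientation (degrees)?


delta_theta = w * dt = 0.21 * 0.01 = 0.0021 rad
= 0.1203 deg
theta_new = 20 + 0.1203 = 20.1203 deg


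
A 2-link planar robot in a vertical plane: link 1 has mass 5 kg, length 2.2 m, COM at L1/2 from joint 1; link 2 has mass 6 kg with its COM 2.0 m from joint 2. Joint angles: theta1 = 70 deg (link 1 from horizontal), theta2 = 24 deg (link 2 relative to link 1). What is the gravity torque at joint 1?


Horizontal distance from joint 1 to link-1 COM:
  x_c1 = (L1/2)*cos(t1) = 1.1 * 0.342 = 0.3762 m
Horizontal distance from joint 1 to link-2 COM:
  x_c2 = L1*cos(t1) + Lc2*cos(t1+t2)
       = 2.2*0.342 + 2.0*-0.0698 = 0.6129 m
tau1 = m1*g*x_c1 + m2*g*x_c2
     = 5*9.81*0.3762 + 6*9.81*0.6129
     = 18.4537 + 36.0771
     = 54.5308 Nm


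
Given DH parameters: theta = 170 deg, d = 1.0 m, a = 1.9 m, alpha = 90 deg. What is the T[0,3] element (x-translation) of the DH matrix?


T[0,3] = a * cos(theta)
= 1.9 * cos(170 deg)
= 1.9 * -0.9848
= -1.8711


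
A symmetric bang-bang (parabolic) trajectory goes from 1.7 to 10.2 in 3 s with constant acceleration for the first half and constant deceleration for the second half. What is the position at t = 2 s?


Symmetric rest-to-rest: each phase covers (pf-p0)/2 in time T/2. 0.5*a*(T/2)^2 = (pf-p0)/2 => a = 4*(pf-p0)/T^2
a = 4*(10.2-1.7)/3^2 = 3.7778
t = 2 is in the deceleration phase (t > T/2).
p = pf - 0.5*a*(T-t)^2 = 10.2 - 0.5*3.7778*1^2
= 8.3111


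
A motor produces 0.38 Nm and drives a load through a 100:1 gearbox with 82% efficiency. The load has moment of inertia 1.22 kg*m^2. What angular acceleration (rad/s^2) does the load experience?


tau_out = tau_motor * N * eta
= 0.38 * 100 * 0.82 = 31.16 Nm
alpha = tau_out / I = 31.16 / 1.22
= 25.541 rad/s^2


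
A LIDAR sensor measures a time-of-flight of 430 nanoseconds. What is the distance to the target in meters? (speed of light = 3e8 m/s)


tof = 430 ns = 4.3e-07 s
dist = c * tof / 2
= 3e8 * 4.3e-07 / 2
= 64.5 m


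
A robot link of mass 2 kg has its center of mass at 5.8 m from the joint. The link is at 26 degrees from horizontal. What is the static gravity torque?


tau = m*g*L*cos(angle)
= 2 * 9.81 * 5.8 * cos(26 deg)
= 2 * 9.81 * 5.8 * 0.8988
= 102.2792 Nm


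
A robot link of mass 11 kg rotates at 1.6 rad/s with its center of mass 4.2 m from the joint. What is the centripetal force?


F = m * omega^2 * r
= 11 * 1.6^2 * 4.2
= 11 * 2.56 * 4.2
= 118.272 N


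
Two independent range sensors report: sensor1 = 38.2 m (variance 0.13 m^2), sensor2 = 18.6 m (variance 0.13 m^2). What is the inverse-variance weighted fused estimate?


w1 = (1/var1) / (1/var1 + 1/var2)
   = 7.6923 / (7.6923 + 7.6923) = 0.5
w2 = 1 - w1 = 0.5
fused = w1*s1 + w2*s2 = 19.1 + 9.3
= 28.4 m


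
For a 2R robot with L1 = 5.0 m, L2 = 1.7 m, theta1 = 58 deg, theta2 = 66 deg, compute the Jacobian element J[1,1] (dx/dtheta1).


J[1,1] = -L1*sin(t1) - L2*sin(t1+t2)
= -5.0*sin(58) - 1.7*sin(124)
= -5.6496


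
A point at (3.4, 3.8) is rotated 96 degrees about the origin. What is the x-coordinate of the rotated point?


x' = x*cos(theta) - y*sin(theta)
cos(96 deg) = -0.1045, sin(96 deg) = 0.9945
x' = 3.4 * -0.1045 - 3.8 * 0.9945
= -0.3554 - 3.7792
= -4.1346


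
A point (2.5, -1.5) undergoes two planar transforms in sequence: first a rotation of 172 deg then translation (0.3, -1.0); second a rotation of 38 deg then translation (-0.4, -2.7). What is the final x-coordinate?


After transform 1:
x1 = cos(172)*2.5 - sin(172)*-1.5 + 0.3 = -1.9669
y1 = sin(172)*2.5 + cos(172)*-1.5 + -1.0 = 0.8333
After transform 2:
x2 = cos(38)*-1.9669 - sin(38)*0.8333 + -0.4
= -2.463


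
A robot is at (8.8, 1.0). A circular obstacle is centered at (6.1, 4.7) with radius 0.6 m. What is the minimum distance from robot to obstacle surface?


center_dist = sqrt((8.8-6.1)^2 + (1.0-4.7)^2)
= sqrt(7.29 + 13.69)
= 4.5804
min_dist = center_dist - radius = 4.5804 - 0.6 = 3.9804 m


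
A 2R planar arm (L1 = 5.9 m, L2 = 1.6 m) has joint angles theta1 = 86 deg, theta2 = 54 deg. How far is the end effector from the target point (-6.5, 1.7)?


End effector via forward kinematics:
x = L1*cos(t1) + L2*cos(t1+t2) = -0.8141
y = L1*sin(t1) + L2*sin(t1+t2) = 6.9141
Distance to target:
d = sqrt((-6.5 - -0.8141)^2 + (1.7 - 6.9141)^2)
= sqrt(32.3294 + 27.1867)
= 7.7147 m


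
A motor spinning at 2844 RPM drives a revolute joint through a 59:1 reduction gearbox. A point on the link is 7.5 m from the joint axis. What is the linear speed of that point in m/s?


omega_motor = 2844 * 2*pi/60 = 297.823 rad/s
omega_joint = omega_motor / 59 = 5.0478 rad/s
v = omega_joint * r = 5.0478 * 7.5
= 37.8589 m/s


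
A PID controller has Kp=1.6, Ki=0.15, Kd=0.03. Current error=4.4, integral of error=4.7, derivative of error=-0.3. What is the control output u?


u = Kp*e + Ki*int(e) + Kd*de/dt
= 1.6*4.4 + 0.15*4.7 + 0.03*(-0.3)
= 7.04 + 0.705 + -0.009
= 7.736


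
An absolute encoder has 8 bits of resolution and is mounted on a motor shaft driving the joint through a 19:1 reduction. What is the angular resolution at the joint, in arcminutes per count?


counts = 2^8 = 256
effective counts at joint = 256 * 19 = 4864
resolution = 360*60 / 4864
= 4.4408 arcmin/count


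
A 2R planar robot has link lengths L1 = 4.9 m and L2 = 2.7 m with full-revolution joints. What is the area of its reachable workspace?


r_max = L1 + L2 = 7.6 m
r_min = |L1 - L2| = 2.2 m
Area = pi*(r_max^2 - r_min^2)
= pi*(57.76 - 4.84)
= pi * 52.92
= 166.2531 m^2


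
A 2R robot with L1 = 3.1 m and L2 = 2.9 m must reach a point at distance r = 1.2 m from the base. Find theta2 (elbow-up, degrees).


cos(theta2) = (r^2 - L1^2 - L2^2) / (2*L1*L2)
cos(theta2) = (1.44 - 9.61 - 8.41) / 17.98
cos(theta2) = -0.922136
theta2 = 157.2403 degrees


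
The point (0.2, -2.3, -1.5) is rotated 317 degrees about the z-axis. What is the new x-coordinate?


Rotation about z-axis: x' = x*cos(theta) - y*sin(theta)
= 0.2 * 0.7314 - -2.3 * -0.682
= -1.4223


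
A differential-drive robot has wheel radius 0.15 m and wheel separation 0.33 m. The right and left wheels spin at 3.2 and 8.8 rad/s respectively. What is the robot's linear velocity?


vR = r*wR = 0.15*3.2 = 0.48 m/s
vL = r*wL = 0.15*8.8 = 1.32 m/s
v = (vR+vL)/2 = 0.9 m/s
omega = (vR-vL)/L = -2.5455 rad/s
linear velocity = 0.9 m/s


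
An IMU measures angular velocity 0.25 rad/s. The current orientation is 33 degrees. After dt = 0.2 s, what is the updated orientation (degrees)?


delta_theta = w * dt = 0.25 * 0.2 = 0.05 rad
= 2.8648 deg
theta_new = 33 + 2.8648 = 35.8648 deg


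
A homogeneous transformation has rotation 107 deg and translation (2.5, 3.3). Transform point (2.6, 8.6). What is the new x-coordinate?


x' = cos(theta)*px - sin(theta)*py + tx
= -0.2924*2.6 - 0.9563*8.6 + 2.5
= -6.4844


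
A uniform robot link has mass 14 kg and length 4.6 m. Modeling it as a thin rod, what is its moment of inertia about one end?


I = (1/3) * m * L^2
= (1/3) * 14 * 4.6^2
= 0.333333 * 14 * 21.16
= 98.7467 kg*m^2


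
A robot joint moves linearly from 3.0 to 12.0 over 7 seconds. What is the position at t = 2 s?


s = t/T = 2/7 = 0.2857
p(t) = p0 + (pf-p0)*s
= 3.0 + (12.0 - 3.0) * 0.2857
= 5.5714


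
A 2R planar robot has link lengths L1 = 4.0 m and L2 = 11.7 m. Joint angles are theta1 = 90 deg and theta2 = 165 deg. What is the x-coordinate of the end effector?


Convert angles to radians: theta1 = 1.5708, theta2 = 2.8798
x = L1*cos(theta1) + L2*cos(theta1+theta2)
x = 0.0 + -3.0282
x = -3.0282


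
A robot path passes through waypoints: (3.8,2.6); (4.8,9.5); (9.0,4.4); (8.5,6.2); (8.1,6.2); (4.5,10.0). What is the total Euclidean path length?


Segment lengths:
  seg1 = sqrt((1.0)^2 + (6.9)^2) = 6.9721
  seg2 = sqrt((4.2)^2 + (-5.1)^2) = 6.6068
  seg3 = sqrt((-0.5)^2 + (1.8)^2) = 1.8682
  seg4 = sqrt((-0.4)^2 + (0.0)^2) = 0.4
  seg5 = sqrt((-3.6)^2 + (3.8)^2) = 5.2345
Total = 21.0816


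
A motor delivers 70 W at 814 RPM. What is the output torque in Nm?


omega = 814 * 2*pi/60 = 85.2419 rad/s
tau = P / omega = 70 / 85.2419
= 0.8212 Nm


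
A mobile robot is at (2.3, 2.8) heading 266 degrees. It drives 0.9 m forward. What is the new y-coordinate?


y_new = y0 + d*sin(theta)
= 2.8 + 0.9*sin(266)
= 2.8 + -0.8978
= 1.9022


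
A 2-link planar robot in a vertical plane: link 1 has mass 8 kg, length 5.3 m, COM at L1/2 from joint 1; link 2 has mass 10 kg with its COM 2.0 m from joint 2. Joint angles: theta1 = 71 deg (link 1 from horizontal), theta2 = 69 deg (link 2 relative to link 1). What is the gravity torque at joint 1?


Horizontal distance from joint 1 to link-1 COM:
  x_c1 = (L1/2)*cos(t1) = 2.65 * 0.3256 = 0.8628 m
Horizontal distance from joint 1 to link-2 COM:
  x_c2 = L1*cos(t1) + Lc2*cos(t1+t2)
       = 5.3*0.3256 + 2.0*-0.766 = 0.1934 m
tau1 = m1*g*x_c1 + m2*g*x_c2
     = 8*9.81*0.8628 + 10*9.81*0.1934
     = 67.7091 + 18.9747
     = 86.6838 Nm


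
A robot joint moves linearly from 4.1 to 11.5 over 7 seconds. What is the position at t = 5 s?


s = t/T = 5/7 = 0.7143
p(t) = p0 + (pf-p0)*s
= 4.1 + (11.5 - 4.1) * 0.7143
= 9.3857


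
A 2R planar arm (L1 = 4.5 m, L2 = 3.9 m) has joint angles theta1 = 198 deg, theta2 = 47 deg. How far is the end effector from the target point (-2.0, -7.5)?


End effector via forward kinematics:
x = L1*cos(t1) + L2*cos(t1+t2) = -5.928
y = L1*sin(t1) + L2*sin(t1+t2) = -4.9252
Distance to target:
d = sqrt((-2.0 - -5.928)^2 + (-7.5 - -4.9252)^2)
= sqrt(15.4289 + 6.6297)
= 4.6967 m


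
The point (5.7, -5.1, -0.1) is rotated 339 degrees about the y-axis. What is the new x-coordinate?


Rotation about y-axis: x' = x*cos(theta) + z*sin(theta)
= 5.7 * 0.9336 + -0.1 * -0.3584
= 5.3572


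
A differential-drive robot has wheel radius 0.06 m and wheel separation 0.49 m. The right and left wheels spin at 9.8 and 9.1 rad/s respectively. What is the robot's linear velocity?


vR = r*wR = 0.06*9.8 = 0.588 m/s
vL = r*wL = 0.06*9.1 = 0.546 m/s
v = (vR+vL)/2 = 0.567 m/s
omega = (vR-vL)/L = 0.0857 rad/s
linear velocity = 0.567 m/s


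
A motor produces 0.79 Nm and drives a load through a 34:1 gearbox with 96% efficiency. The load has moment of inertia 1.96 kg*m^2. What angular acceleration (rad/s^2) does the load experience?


tau_out = tau_motor * N * eta
= 0.79 * 34 * 0.96 = 25.7856 Nm
alpha = tau_out / I = 25.7856 / 1.96
= 13.1559 rad/s^2


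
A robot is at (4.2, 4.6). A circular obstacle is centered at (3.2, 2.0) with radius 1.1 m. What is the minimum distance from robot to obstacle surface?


center_dist = sqrt((4.2-3.2)^2 + (4.6-2.0)^2)
= sqrt(1.0 + 6.76)
= 2.7857
min_dist = center_dist - radius = 2.7857 - 1.1 = 1.6857 m


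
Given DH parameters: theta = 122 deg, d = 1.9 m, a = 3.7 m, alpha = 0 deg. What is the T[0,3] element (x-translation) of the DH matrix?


T[0,3] = a * cos(theta)
= 3.7 * cos(122 deg)
= 3.7 * -0.5299
= -1.9607


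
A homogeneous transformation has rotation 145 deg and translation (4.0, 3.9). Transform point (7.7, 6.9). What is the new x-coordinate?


x' = cos(theta)*px - sin(theta)*py + tx
= -0.8192*7.7 - 0.5736*6.9 + 4.0
= -6.2651


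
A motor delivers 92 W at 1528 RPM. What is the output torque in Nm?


omega = 1528 * 2*pi/60 = 160.0118 rad/s
tau = P / omega = 92 / 160.0118
= 0.575 Nm


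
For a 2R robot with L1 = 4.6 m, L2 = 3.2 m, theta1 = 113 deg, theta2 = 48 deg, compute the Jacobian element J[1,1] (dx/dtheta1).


J[1,1] = -L1*sin(t1) - L2*sin(t1+t2)
= -4.6*sin(113) - 3.2*sin(161)
= -5.2761


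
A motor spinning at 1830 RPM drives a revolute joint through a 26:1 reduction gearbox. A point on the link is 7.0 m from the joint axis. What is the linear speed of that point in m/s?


omega_motor = 1830 * 2*pi/60 = 191.6372 rad/s
omega_joint = omega_motor / 26 = 7.3707 rad/s
v = omega_joint * r = 7.3707 * 7.0
= 51.5946 m/s


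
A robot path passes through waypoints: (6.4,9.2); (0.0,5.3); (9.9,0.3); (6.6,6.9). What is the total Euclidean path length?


Segment lengths:
  seg1 = sqrt((-6.4)^2 + (-3.9)^2) = 7.4947
  seg2 = sqrt((9.9)^2 + (-5.0)^2) = 11.091
  seg3 = sqrt((-3.3)^2 + (6.6)^2) = 7.379
Total = 25.9647


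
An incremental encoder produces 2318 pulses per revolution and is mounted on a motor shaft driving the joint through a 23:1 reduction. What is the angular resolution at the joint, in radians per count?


counts per rev = 2318
effective counts at joint = 2318 * 23 = 53314
resolution = 2*pi / 53314
= 1.1785e-04 rad/count


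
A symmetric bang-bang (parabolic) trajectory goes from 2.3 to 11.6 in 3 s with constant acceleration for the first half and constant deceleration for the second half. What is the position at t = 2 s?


Symmetric rest-to-rest: each phase covers (pf-p0)/2 in time T/2. 0.5*a*(T/2)^2 = (pf-p0)/2 => a = 4*(pf-p0)/T^2
a = 4*(11.6-2.3)/3^2 = 4.1333
t = 2 is in the deceleration phase (t > T/2).
p = pf - 0.5*a*(T-t)^2 = 11.6 - 0.5*4.1333*1^2
= 9.5333


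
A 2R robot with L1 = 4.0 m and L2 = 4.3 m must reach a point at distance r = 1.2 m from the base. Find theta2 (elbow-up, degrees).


cos(theta2) = (r^2 - L1^2 - L2^2) / (2*L1*L2)
cos(theta2) = (1.44 - 16.0 - 18.49) / 34.4
cos(theta2) = -0.960756
theta2 = 163.8952 degrees


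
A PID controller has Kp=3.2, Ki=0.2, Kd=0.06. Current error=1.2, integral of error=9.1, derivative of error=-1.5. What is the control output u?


u = Kp*e + Ki*int(e) + Kd*de/dt
= 3.2*1.2 + 0.2*9.1 + 0.06*(-1.5)
= 3.84 + 1.82 + -0.09
= 5.57


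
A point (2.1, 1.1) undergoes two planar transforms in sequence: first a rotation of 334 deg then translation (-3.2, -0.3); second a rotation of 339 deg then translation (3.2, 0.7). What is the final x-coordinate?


After transform 1:
x1 = cos(334)*2.1 - sin(334)*1.1 + -3.2 = -0.8303
y1 = sin(334)*2.1 + cos(334)*1.1 + -0.3 = -0.2319
After transform 2:
x2 = cos(339)*-0.8303 - sin(339)*-0.2319 + 3.2
= 2.3417


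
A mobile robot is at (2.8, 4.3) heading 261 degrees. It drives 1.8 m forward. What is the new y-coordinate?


y_new = y0 + d*sin(theta)
= 4.3 + 1.8*sin(261)
= 4.3 + -1.7778
= 2.5222


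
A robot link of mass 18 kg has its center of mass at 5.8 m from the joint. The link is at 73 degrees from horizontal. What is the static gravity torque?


tau = m*g*L*cos(angle)
= 18 * 9.81 * 5.8 * cos(73 deg)
= 18 * 9.81 * 5.8 * 0.2924
= 299.4366 Nm


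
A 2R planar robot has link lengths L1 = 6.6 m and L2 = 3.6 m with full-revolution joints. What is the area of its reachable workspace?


r_max = L1 + L2 = 10.2 m
r_min = |L1 - L2| = 3.0 m
Area = pi*(r_max^2 - r_min^2)
= pi*(104.04 - 9.0)
= pi * 95.04
= 298.577 m^2


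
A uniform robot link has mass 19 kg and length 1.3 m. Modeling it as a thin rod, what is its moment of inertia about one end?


I = (1/3) * m * L^2
= (1/3) * 19 * 1.3^2
= 0.333333 * 19 * 1.69
= 10.7033 kg*m^2


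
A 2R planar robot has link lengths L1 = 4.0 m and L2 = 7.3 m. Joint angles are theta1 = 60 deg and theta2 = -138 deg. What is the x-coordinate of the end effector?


Convert angles to radians: theta1 = 1.0472, theta2 = -2.4086
x = L1*cos(theta1) + L2*cos(theta1+theta2)
x = 2.0 + 1.5178
x = 3.5178


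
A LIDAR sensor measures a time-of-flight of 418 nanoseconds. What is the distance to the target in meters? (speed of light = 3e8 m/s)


tof = 418 ns = 4.18e-07 s
dist = c * tof / 2
= 3e8 * 4.18e-07 / 2
= 62.7 m


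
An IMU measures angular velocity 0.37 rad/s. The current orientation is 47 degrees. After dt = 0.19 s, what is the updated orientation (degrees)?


delta_theta = w * dt = 0.37 * 0.19 = 0.0703 rad
= 4.0279 deg
theta_new = 47 + 4.0279 = 51.0279 deg


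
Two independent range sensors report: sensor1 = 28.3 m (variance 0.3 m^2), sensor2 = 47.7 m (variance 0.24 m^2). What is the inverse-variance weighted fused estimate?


w1 = (1/var1) / (1/var1 + 1/var2)
   = 3.3333 / (3.3333 + 4.1667) = 0.4444
w2 = 1 - w1 = 0.5556
fused = w1*s1 + w2*s2 = 12.5778 + 26.5
= 39.0778 m


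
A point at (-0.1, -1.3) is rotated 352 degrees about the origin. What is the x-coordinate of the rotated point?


x' = x*cos(theta) - y*sin(theta)
cos(352 deg) = 0.9903, sin(352 deg) = -0.1392
x' = -0.1 * 0.9903 - -1.3 * -0.1392
= -0.099 - 0.1809
= -0.28


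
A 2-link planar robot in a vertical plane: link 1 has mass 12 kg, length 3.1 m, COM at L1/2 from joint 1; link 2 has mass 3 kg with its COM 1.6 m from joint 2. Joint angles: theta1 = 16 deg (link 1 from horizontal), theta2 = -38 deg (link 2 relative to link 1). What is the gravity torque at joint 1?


Horizontal distance from joint 1 to link-1 COM:
  x_c1 = (L1/2)*cos(t1) = 1.55 * 0.9613 = 1.49 m
Horizontal distance from joint 1 to link-2 COM:
  x_c2 = L1*cos(t1) + Lc2*cos(t1+t2)
       = 3.1*0.9613 + 1.6*0.9272 = 4.4634 m
tau1 = m1*g*x_c1 + m2*g*x_c2
     = 12*9.81*1.49 + 3*9.81*4.4634
     = 175.3976 + 131.358
     = 306.7556 Nm


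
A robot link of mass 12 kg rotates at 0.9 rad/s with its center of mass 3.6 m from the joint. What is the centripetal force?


F = m * omega^2 * r
= 12 * 0.9^2 * 3.6
= 12 * 0.81 * 3.6
= 34.992 N


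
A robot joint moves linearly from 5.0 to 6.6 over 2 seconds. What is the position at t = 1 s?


s = t/T = 1/2 = 0.5
p(t) = p0 + (pf-p0)*s
= 5.0 + (6.6 - 5.0) * 0.5
= 5.8


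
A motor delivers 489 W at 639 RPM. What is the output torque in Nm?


omega = 639 * 2*pi/60 = 66.9159 rad/s
tau = P / omega = 489 / 66.9159
= 7.3077 Nm


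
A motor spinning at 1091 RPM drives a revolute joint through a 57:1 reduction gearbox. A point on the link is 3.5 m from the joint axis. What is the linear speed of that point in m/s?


omega_motor = 1091 * 2*pi/60 = 114.2493 rad/s
omega_joint = omega_motor / 57 = 2.0044 rad/s
v = omega_joint * r = 2.0044 * 3.5
= 7.0153 m/s


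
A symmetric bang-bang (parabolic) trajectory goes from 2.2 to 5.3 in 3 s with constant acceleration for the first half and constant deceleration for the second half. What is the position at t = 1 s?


Symmetric rest-to-rest: each phase covers (pf-p0)/2 in time T/2. 0.5*a*(T/2)^2 = (pf-p0)/2 => a = 4*(pf-p0)/T^2
a = 4*(5.3-2.2)/3^2 = 1.3778
t = 1 is in the acceleration phase (t <= T/2).
p = p0 + 0.5*a*t^2 = 2.2 + 0.5*1.3778*1^2
= 2.8889


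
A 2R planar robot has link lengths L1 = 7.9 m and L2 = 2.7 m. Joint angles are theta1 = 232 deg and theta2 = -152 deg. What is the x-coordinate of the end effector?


Convert angles to radians: theta1 = 4.0492, theta2 = -2.6529
x = L1*cos(theta1) + L2*cos(theta1+theta2)
x = -4.8637 + 0.4689
x = -4.3949


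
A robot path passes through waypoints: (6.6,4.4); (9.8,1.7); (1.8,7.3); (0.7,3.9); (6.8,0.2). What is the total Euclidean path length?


Segment lengths:
  seg1 = sqrt((3.2)^2 + (-2.7)^2) = 4.1869
  seg2 = sqrt((-8.0)^2 + (5.6)^2) = 9.7652
  seg3 = sqrt((-1.1)^2 + (-3.4)^2) = 3.5735
  seg4 = sqrt((6.1)^2 + (-3.7)^2) = 7.1344
Total = 24.6601


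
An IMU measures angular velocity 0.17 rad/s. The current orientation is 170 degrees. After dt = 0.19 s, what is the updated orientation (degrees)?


delta_theta = w * dt = 0.17 * 0.19 = 0.0323 rad
= 1.8507 deg
theta_new = 170 + 1.8507 = 171.8507 deg


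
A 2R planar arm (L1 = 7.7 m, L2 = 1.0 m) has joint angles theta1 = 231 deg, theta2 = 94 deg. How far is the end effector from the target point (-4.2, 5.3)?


End effector via forward kinematics:
x = L1*cos(t1) + L2*cos(t1+t2) = -4.0266
y = L1*sin(t1) + L2*sin(t1+t2) = -6.5576
Distance to target:
d = sqrt((-4.2 - -4.0266)^2 + (5.3 - -6.5576)^2)
= sqrt(0.0301 + 140.6027)
= 11.8589 m


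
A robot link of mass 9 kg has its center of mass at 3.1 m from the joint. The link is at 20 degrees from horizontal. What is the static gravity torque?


tau = m*g*L*cos(angle)
= 9 * 9.81 * 3.1 * cos(20 deg)
= 9 * 9.81 * 3.1 * 0.9397
= 257.1929 Nm


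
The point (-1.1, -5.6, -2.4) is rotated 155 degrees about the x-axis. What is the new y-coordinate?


Rotation about x-axis: y' = y*cos(theta) - z*sin(theta)
= -5.6 * -0.9063 - -2.4 * 0.4226
= 6.0896


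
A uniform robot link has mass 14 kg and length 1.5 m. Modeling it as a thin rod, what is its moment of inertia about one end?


I = (1/3) * m * L^2
= (1/3) * 14 * 1.5^2
= 0.333333 * 14 * 2.25
= 10.5 kg*m^2


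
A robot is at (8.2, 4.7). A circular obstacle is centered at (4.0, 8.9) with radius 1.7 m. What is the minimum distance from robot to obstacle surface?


center_dist = sqrt((8.2-4.0)^2 + (4.7-8.9)^2)
= sqrt(17.64 + 17.64)
= 5.9397
min_dist = center_dist - radius = 5.9397 - 1.7 = 4.2397 m


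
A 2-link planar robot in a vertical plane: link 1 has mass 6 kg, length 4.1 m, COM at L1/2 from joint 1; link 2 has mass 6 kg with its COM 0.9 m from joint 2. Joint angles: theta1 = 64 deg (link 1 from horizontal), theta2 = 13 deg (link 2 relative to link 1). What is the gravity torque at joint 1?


Horizontal distance from joint 1 to link-1 COM:
  x_c1 = (L1/2)*cos(t1) = 2.05 * 0.4384 = 0.8987 m
Horizontal distance from joint 1 to link-2 COM:
  x_c2 = L1*cos(t1) + Lc2*cos(t1+t2)
       = 4.1*0.4384 + 0.9*0.225 = 1.9998 m
tau1 = m1*g*x_c1 + m2*g*x_c2
     = 6*9.81*0.8987 + 6*9.81*1.9998
     = 52.8952 + 117.7069
     = 170.6021 Nm


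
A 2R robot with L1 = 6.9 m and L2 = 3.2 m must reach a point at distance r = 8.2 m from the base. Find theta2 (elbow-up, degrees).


cos(theta2) = (r^2 - L1^2 - L2^2) / (2*L1*L2)
cos(theta2) = (67.24 - 47.61 - 10.24) / 44.16
cos(theta2) = 0.212636
theta2 = 77.7231 degrees


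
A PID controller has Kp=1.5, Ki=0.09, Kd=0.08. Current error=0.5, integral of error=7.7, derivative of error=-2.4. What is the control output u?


u = Kp*e + Ki*int(e) + Kd*de/dt
= 1.5*0.5 + 0.09*7.7 + 0.08*(-2.4)
= 0.75 + 0.693 + -0.192
= 1.251


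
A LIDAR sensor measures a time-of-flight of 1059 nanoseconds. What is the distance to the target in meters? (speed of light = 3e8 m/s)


tof = 1059 ns = 1.059e-06 s
dist = c * tof / 2
= 3e8 * 1.059e-06 / 2
= 158.85 m


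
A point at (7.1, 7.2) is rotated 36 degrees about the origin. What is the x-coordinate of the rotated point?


x' = x*cos(theta) - y*sin(theta)
cos(36 deg) = 0.809, sin(36 deg) = 0.5878
x' = 7.1 * 0.809 - 7.2 * 0.5878
= 5.744 - 4.2321
= 1.512


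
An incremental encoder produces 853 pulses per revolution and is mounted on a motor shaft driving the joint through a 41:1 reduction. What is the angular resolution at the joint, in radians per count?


counts per rev = 853
effective counts at joint = 853 * 41 = 34973
resolution = 2*pi / 34973
= 1.7966e-04 rad/count


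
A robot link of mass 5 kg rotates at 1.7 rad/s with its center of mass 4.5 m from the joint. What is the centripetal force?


F = m * omega^2 * r
= 5 * 1.7^2 * 4.5
= 5 * 2.89 * 4.5
= 65.025 N


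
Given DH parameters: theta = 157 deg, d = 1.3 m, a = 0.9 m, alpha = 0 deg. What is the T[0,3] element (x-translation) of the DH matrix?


T[0,3] = a * cos(theta)
= 0.9 * cos(157 deg)
= 0.9 * -0.9205
= -0.8285


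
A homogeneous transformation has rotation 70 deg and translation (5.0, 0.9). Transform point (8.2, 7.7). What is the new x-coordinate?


x' = cos(theta)*px - sin(theta)*py + tx
= 0.342*8.2 - 0.9397*7.7 + 5.0
= 0.5689


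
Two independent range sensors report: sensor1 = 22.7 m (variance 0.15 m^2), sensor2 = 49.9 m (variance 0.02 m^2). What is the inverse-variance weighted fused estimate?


w1 = (1/var1) / (1/var1 + 1/var2)
   = 6.6667 / (6.6667 + 50.0) = 0.1176
w2 = 1 - w1 = 0.8824
fused = w1*s1 + w2*s2 = 2.6706 + 44.0294
= 46.7 m


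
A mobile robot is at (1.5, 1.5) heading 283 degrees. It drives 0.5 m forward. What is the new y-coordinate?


y_new = y0 + d*sin(theta)
= 1.5 + 0.5*sin(283)
= 1.5 + -0.4872
= 1.0128


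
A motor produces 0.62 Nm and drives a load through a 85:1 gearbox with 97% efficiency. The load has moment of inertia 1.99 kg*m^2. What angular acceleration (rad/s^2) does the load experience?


tau_out = tau_motor * N * eta
= 0.62 * 85 * 0.97 = 51.119 Nm
alpha = tau_out / I = 51.119 / 1.99
= 25.6879 rad/s^2


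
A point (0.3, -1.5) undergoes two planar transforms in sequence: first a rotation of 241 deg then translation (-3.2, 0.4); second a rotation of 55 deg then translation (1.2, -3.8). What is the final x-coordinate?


After transform 1:
x1 = cos(241)*0.3 - sin(241)*-1.5 + -3.2 = -4.6574
y1 = sin(241)*0.3 + cos(241)*-1.5 + 0.4 = 0.8648
After transform 2:
x2 = cos(55)*-4.6574 - sin(55)*0.8648 + 1.2
= -2.1798


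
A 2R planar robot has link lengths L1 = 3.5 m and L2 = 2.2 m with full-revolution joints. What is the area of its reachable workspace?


r_max = L1 + L2 = 5.7 m
r_min = |L1 - L2| = 1.3 m
Area = pi*(r_max^2 - r_min^2)
= pi*(32.49 - 1.69)
= pi * 30.8
= 96.7611 m^2


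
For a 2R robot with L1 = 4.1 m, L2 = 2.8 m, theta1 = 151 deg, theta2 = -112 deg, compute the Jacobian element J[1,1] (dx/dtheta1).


J[1,1] = -L1*sin(t1) - L2*sin(t1+t2)
= -4.1*sin(151) - 2.8*sin(39)
= -3.7498


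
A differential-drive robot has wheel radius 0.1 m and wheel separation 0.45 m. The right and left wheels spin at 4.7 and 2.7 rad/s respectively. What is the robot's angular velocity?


vR = r*wR = 0.1*4.7 = 0.47 m/s
vL = r*wL = 0.1*2.7 = 0.27 m/s
v = (vR+vL)/2 = 0.37 m/s
omega = (vR-vL)/L = 0.4444 rad/s
angular velocity = 0.4444 rad/s


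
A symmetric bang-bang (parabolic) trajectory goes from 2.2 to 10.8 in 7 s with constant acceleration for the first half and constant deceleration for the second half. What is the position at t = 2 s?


Symmetric rest-to-rest: each phase covers (pf-p0)/2 in time T/2. 0.5*a*(T/2)^2 = (pf-p0)/2 => a = 4*(pf-p0)/T^2
a = 4*(10.8-2.2)/7^2 = 0.702
t = 2 is in the acceleration phase (t <= T/2).
p = p0 + 0.5*a*t^2 = 2.2 + 0.5*0.702*2^2
= 3.6041


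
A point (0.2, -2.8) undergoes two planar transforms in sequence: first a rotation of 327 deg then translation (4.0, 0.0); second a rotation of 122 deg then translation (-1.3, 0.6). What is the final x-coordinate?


After transform 1:
x1 = cos(327)*0.2 - sin(327)*-2.8 + 4.0 = 2.6427
y1 = sin(327)*0.2 + cos(327)*-2.8 + 0.0 = -2.4572
After transform 2:
x2 = cos(122)*2.6427 - sin(122)*-2.4572 + -1.3
= -0.6166


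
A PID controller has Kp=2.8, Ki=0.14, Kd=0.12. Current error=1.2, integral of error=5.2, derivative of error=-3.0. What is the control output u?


u = Kp*e + Ki*int(e) + Kd*de/dt
= 2.8*1.2 + 0.14*5.2 + 0.12*(-3.0)
= 3.36 + 0.728 + -0.36
= 3.728


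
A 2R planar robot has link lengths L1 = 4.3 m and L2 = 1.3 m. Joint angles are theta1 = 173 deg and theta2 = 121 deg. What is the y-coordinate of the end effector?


Convert angles to radians: theta1 = 3.0194, theta2 = 2.1118
y = L1*sin(theta1) + L2*sin(theta1+theta2)
y = 0.524 + -1.1876
y = -0.6636


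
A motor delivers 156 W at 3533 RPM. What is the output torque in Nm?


omega = 3533 * 2*pi/60 = 369.9749 rad/s
tau = P / omega = 156 / 369.9749
= 0.4217 Nm


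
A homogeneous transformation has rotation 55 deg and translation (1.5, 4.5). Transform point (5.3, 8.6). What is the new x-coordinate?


x' = cos(theta)*px - sin(theta)*py + tx
= 0.5736*5.3 - 0.8192*8.6 + 1.5
= -2.5048


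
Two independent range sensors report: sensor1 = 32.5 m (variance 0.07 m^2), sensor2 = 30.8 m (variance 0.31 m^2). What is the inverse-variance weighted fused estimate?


w1 = (1/var1) / (1/var1 + 1/var2)
   = 14.2857 / (14.2857 + 3.2258) = 0.8158
w2 = 1 - w1 = 0.1842
fused = w1*s1 + w2*s2 = 26.5132 + 5.6737
= 32.1868 m


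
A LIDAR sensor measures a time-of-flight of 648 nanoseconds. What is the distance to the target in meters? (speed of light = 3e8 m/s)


tof = 648 ns = 6.48e-07 s
dist = c * tof / 2
= 3e8 * 6.48e-07 / 2
= 97.2 m


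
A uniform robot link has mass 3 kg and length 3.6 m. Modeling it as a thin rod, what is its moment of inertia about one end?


I = (1/3) * m * L^2
= (1/3) * 3 * 3.6^2
= 0.333333 * 3 * 12.96
= 12.96 kg*m^2


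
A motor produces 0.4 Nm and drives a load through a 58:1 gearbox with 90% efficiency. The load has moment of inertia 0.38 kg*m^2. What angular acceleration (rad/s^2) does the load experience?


tau_out = tau_motor * N * eta
= 0.4 * 58 * 0.9 = 20.88 Nm
alpha = tau_out / I = 20.88 / 0.38
= 54.9474 rad/s^2


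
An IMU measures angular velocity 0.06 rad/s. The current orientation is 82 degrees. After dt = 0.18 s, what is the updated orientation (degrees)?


delta_theta = w * dt = 0.06 * 0.18 = 0.0108 rad
= 0.6188 deg
theta_new = 82 + 0.6188 = 82.6188 deg


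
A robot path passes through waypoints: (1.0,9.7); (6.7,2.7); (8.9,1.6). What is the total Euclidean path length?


Segment lengths:
  seg1 = sqrt((5.7)^2 + (-7.0)^2) = 9.0272
  seg2 = sqrt((2.2)^2 + (-1.1)^2) = 2.4597
Total = 11.4869


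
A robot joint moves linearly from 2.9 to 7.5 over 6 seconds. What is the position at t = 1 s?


s = t/T = 1/6 = 0.1667
p(t) = p0 + (pf-p0)*s
= 2.9 + (7.5 - 2.9) * 0.1667
= 3.6667


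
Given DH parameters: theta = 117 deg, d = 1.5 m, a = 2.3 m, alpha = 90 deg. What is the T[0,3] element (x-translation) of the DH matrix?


T[0,3] = a * cos(theta)
= 2.3 * cos(117 deg)
= 2.3 * -0.454
= -1.0442


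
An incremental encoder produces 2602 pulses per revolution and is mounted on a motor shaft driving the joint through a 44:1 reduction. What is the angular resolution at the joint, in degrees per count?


counts per rev = 2602
effective counts at joint = 2602 * 44 = 114488
resolution = 360 / 114488
= 0.0031 deg/count


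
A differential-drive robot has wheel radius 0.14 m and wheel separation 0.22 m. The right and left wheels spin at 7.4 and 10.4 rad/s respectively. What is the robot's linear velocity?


vR = r*wR = 0.14*7.4 = 1.036 m/s
vL = r*wL = 0.14*10.4 = 1.456 m/s
v = (vR+vL)/2 = 1.246 m/s
omega = (vR-vL)/L = -1.9091 rad/s
linear velocity = 1.246 m/s


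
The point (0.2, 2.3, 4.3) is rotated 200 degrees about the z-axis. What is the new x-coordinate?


Rotation about z-axis: x' = x*cos(theta) - y*sin(theta)
= 0.2 * -0.9397 - 2.3 * -0.342
= 0.5987


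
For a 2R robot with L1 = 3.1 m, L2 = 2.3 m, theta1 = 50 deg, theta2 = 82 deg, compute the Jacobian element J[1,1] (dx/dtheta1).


J[1,1] = -L1*sin(t1) - L2*sin(t1+t2)
= -3.1*sin(50) - 2.3*sin(132)
= -4.084


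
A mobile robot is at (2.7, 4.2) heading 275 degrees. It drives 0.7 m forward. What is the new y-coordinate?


y_new = y0 + d*sin(theta)
= 4.2 + 0.7*sin(275)
= 4.2 + -0.6973
= 3.5027


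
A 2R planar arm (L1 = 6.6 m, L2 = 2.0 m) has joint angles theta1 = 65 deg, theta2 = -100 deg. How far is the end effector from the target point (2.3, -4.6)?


End effector via forward kinematics:
x = L1*cos(t1) + L2*cos(t1+t2) = 4.4276
y = L1*sin(t1) + L2*sin(t1+t2) = 4.8345
Distance to target:
d = sqrt((2.3 - 4.4276)^2 + (-4.6 - 4.8345)^2)
= sqrt(4.5266 + 89.0094)
= 9.6714 m


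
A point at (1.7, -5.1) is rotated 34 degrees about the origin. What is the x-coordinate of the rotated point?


x' = x*cos(theta) - y*sin(theta)
cos(34 deg) = 0.829, sin(34 deg) = 0.5592
x' = 1.7 * 0.829 - -5.1 * 0.5592
= 1.4094 - -2.8519
= 4.2612


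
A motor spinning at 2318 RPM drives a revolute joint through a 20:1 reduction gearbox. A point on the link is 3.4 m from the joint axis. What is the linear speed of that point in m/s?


omega_motor = 2318 * 2*pi/60 = 242.7404 rad/s
omega_joint = omega_motor / 20 = 12.137 rad/s
v = omega_joint * r = 12.137 * 3.4
= 41.2659 m/s


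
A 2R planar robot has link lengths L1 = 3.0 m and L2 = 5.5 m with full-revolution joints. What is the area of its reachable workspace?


r_max = L1 + L2 = 8.5 m
r_min = |L1 - L2| = 2.5 m
Area = pi*(r_max^2 - r_min^2)
= pi*(72.25 - 6.25)
= pi * 66.0
= 207.3451 m^2


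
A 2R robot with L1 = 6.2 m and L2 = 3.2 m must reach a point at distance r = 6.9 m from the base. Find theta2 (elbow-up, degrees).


cos(theta2) = (r^2 - L1^2 - L2^2) / (2*L1*L2)
cos(theta2) = (47.61 - 38.44 - 10.24) / 39.68
cos(theta2) = -0.026966
theta2 = 91.5452 degrees


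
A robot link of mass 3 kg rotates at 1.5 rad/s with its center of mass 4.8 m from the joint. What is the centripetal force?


F = m * omega^2 * r
= 3 * 1.5^2 * 4.8
= 3 * 2.25 * 4.8
= 32.4 N


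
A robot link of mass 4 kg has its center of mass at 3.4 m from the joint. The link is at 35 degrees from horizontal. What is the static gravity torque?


tau = m*g*L*cos(angle)
= 4 * 9.81 * 3.4 * cos(35 deg)
= 4 * 9.81 * 3.4 * 0.8192
= 109.288 Nm


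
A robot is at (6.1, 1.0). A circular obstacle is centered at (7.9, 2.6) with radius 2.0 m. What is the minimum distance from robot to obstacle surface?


center_dist = sqrt((6.1-7.9)^2 + (1.0-2.6)^2)
= sqrt(3.24 + 2.56)
= 2.4083
min_dist = center_dist - radius = 2.4083 - 2.0 = 0.4083 m


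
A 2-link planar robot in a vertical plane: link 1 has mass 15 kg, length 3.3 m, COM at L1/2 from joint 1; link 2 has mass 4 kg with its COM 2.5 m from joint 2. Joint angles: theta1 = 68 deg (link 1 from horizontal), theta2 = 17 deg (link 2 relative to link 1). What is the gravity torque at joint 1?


Horizontal distance from joint 1 to link-1 COM:
  x_c1 = (L1/2)*cos(t1) = 1.65 * 0.3746 = 0.6181 m
Horizontal distance from joint 1 to link-2 COM:
  x_c2 = L1*cos(t1) + Lc2*cos(t1+t2)
       = 3.3*0.3746 + 2.5*0.0872 = 1.4541 m
tau1 = m1*g*x_c1 + m2*g*x_c2
     = 15*9.81*0.6181 + 4*9.81*1.4541
     = 90.9535 + 57.0585
     = 148.0121 Nm


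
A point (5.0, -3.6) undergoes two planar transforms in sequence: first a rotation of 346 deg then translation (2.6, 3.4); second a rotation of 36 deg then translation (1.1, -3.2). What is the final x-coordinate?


After transform 1:
x1 = cos(346)*5.0 - sin(346)*-3.6 + 2.6 = 6.5806
y1 = sin(346)*5.0 + cos(346)*-3.6 + 3.4 = -1.3027
After transform 2:
x2 = cos(36)*6.5806 - sin(36)*-1.3027 + 1.1
= 7.1895


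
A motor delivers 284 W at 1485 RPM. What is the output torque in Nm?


omega = 1485 * 2*pi/60 = 155.5088 rad/s
tau = P / omega = 284 / 155.5088
= 1.8263 Nm


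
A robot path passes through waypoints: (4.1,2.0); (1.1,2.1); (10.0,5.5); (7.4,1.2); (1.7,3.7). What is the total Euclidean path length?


Segment lengths:
  seg1 = sqrt((-3.0)^2 + (0.1)^2) = 3.0017
  seg2 = sqrt((8.9)^2 + (3.4)^2) = 9.5273
  seg3 = sqrt((-2.6)^2 + (-4.3)^2) = 5.0249
  seg4 = sqrt((-5.7)^2 + (2.5)^2) = 6.2241
Total = 23.7781


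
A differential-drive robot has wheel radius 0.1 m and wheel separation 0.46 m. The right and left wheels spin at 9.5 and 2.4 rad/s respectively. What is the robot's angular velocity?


vR = r*wR = 0.1*9.5 = 0.95 m/s
vL = r*wL = 0.1*2.4 = 0.24 m/s
v = (vR+vL)/2 = 0.595 m/s
omega = (vR-vL)/L = 1.5435 rad/s
angular velocity = 1.5435 rad/s


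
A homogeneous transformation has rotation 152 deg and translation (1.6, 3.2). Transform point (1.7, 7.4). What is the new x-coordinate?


x' = cos(theta)*px - sin(theta)*py + tx
= -0.8829*1.7 - 0.4695*7.4 + 1.6
= -3.3751


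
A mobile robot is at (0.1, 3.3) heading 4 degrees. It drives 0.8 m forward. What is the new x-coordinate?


x_new = x0 + d*cos(theta)
= 0.1 + 0.8*cos(4)
= 0.1 + 0.7981
= 0.8981


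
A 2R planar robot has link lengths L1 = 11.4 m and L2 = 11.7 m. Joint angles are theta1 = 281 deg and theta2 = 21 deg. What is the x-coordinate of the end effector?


Convert angles to radians: theta1 = 4.9044, theta2 = 0.3665
x = L1*cos(theta1) + L2*cos(theta1+theta2)
x = 2.1752 + 6.2001
x = 8.3753


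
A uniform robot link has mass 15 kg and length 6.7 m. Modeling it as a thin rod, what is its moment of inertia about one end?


I = (1/3) * m * L^2
= (1/3) * 15 * 6.7^2
= 0.333333 * 15 * 44.89
= 224.45 kg*m^2


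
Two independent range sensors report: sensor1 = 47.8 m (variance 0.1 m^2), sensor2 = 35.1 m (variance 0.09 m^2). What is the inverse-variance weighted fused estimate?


w1 = (1/var1) / (1/var1 + 1/var2)
   = 10.0 / (10.0 + 11.1111) = 0.4737
w2 = 1 - w1 = 0.5263
fused = w1*s1 + w2*s2 = 22.6421 + 18.4737
= 41.1158 m


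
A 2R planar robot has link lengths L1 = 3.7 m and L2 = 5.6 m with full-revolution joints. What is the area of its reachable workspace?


r_max = L1 + L2 = 9.3 m
r_min = |L1 - L2| = 1.9 m
Area = pi*(r_max^2 - r_min^2)
= pi*(86.49 - 3.61)
= pi * 82.88
= 260.3752 m^2


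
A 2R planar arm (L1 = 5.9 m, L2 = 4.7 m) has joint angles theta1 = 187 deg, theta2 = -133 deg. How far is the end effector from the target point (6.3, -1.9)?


End effector via forward kinematics:
x = L1*cos(t1) + L2*cos(t1+t2) = -3.0934
y = L1*sin(t1) + L2*sin(t1+t2) = 3.0834
Distance to target:
d = sqrt((6.3 - -3.0934)^2 + (-1.9 - 3.0834)^2)
= sqrt(88.2366 + 24.8338)
= 10.6335 m


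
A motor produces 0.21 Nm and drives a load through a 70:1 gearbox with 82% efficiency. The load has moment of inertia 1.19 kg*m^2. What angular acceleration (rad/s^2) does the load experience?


tau_out = tau_motor * N * eta
= 0.21 * 70 * 0.82 = 12.054 Nm
alpha = tau_out / I = 12.054 / 1.19
= 10.1294 rad/s^2
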